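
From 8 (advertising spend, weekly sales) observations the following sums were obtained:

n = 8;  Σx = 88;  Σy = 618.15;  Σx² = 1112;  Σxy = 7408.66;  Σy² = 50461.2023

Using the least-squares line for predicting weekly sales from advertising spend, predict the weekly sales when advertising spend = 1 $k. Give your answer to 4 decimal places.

34.9764

Sxx = Σx² − (Σx)²/n = 1112 − 968 = 144
Sxy = Σxy − (Σx)(Σy)/n = 7408.66 − 6799.65 = 609.01
b = Sxy/Sxx = 609.01/144 = 4.229236
a = ȳ − b·x̄ = 77.26875 − 4.229236·11 = 30.747153
ŷ(1) = a + b·1 = 30.747153 + 4.229236·1 = 34.976389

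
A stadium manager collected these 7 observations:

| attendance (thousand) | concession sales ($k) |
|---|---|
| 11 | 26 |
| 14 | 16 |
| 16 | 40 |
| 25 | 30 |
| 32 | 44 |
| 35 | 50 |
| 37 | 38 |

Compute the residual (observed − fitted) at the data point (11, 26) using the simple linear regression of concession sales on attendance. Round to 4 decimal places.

n = 7, Σx = 170, Σy = 244, Σxy = 6464, Σx² = 4816
Sxx = Σx² − (Σx)²/n = 4816 − 4128.571429 = 687.428571
Sxy = Σxy − (Σx)(Σy)/n = 6464 − 5925.714286 = 538.285714
b = Sxy/Sxx = 538.285714/687.428571 = 0.783042
a = ȳ − b·x̄ = 34.857143 − 0.783042·24.285714 = 15.840399
ŷ(11) = 15.840399 + 0.783042·11 = 24.453865
residual = y − ŷ = 26 − 24.453865 = 1.546135

1.5461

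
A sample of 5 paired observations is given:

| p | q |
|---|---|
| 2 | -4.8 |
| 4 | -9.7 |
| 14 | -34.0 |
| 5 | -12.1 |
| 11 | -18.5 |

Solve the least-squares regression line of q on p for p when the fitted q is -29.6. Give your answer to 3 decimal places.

n = 5, Σx = 36, Σy = -79.1, Σxy = -788.4, Σx² = 362
Sxx = Σx² − (Σx)²/n = 362 − 259.2 = 102.8
Sxy = Σxy − (Σx)(Σy)/n = -788.4 − (-569.52) = -218.88
b = Sxy/Sxx = -218.88/102.8 = -2.129183
a = ȳ − b·x̄ = -15.82 − (-2.129183)·7.2 = -0.489883
Set a + b·x = -29.6: x = (-29.6 − (-0.489883)) / (-2.129183) = 13.671966

13.672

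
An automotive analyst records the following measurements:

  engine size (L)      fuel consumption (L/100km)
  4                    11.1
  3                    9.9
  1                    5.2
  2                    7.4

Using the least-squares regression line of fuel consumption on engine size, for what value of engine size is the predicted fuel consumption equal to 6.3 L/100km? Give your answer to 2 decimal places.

n = 4, Σx = 10, Σy = 33.6, Σxy = 94.1, Σx² = 30
Sxx = Σx² − (Σx)²/n = 30 − 25 = 5
Sxy = Σxy − (Σx)(Σy)/n = 94.1 − 84 = 10.1
b = Sxy/Sxx = 10.1/5 = 2.02
a = ȳ − b·x̄ = 8.4 − 2.02·2.5 = 3.35
Set a + b·x = 6.3: x = (6.3 − 3.35) / 2.02 = 1.460396

1.46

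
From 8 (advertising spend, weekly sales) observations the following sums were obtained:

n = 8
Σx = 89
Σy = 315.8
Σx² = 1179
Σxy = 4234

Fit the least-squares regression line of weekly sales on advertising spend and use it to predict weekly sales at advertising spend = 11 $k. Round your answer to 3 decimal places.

38.998

Sxx = Σx² − (Σx)²/n = 1179 − 990.125 = 188.875
Sxy = Σxy − (Σx)(Σy)/n = 4234 − 3513.275 = 720.725
b = Sxy/Sxx = 720.725/188.875 = 3.815884
a = ȳ − b·x̄ = 39.475 − 3.815884·11.125 = -2.976704
ŷ(11) = a + b·11 = -2.976704 + 3.815884·11 = 38.998015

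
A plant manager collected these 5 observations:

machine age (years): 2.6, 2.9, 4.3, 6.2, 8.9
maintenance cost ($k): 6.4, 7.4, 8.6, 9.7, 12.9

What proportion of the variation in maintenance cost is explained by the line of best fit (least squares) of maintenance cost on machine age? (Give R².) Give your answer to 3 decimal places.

n = 5, Σx = 24.9, Σy = 45, Σxy = 250.03, Σx² = 151.31, Σy² = 430.18
Sxx = Σx² − (Σx)²/n = 151.31 − 124.002 = 27.308
Sxy = Σxy − (Σx)(Σy)/n = 250.03 − 224.1 = 25.93
Syy = Σy² − (Σy)²/n = 430.18 − 405 = 25.18
R² = Sxy²/(Sxx·Syy) = (25.93)²/(27.308·25.18) = 0.977821

0.978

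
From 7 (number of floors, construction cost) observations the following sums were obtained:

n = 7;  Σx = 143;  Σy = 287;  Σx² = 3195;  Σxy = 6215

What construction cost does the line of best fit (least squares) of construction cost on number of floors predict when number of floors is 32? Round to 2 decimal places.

55.88

Sxx = Σx² − (Σx)²/n = 3195 − 2921.285714 = 273.714286
Sxy = Σxy − (Σx)(Σy)/n = 6215 − 5863 = 352
b = Sxy/Sxx = 352/273.714286 = 1.286013
a = ȳ − b·x̄ = 41 − 1.286013·20.428571 = 14.728601
ŷ(32) = a + b·32 = 14.728601 + 1.286013·32 = 55.881002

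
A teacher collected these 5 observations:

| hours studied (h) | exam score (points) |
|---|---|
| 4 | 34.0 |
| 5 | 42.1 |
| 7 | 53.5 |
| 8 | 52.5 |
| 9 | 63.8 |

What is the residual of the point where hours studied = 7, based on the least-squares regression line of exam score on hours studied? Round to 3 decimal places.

n = 5, Σx = 33, Σy = 245.9, Σxy = 1715.2, Σx² = 235
Sxx = Σx² − (Σx)²/n = 235 − 217.8 = 17.2
Sxy = Σxy − (Σx)(Σy)/n = 1715.2 − 1622.94 = 92.26
b = Sxy/Sxx = 92.26/17.2 = 5.363953
a = ȳ − b·x̄ = 49.18 − 5.363953·6.6 = 13.777907
ŷ(7) = 13.777907 + 5.363953·7 = 51.325581
residual = y − ŷ = 53.5 − 51.325581 = 2.174419

2.174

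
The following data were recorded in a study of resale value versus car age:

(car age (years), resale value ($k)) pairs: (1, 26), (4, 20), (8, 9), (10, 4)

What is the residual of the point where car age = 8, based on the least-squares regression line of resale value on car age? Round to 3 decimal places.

-0.154

n = 4, Σx = 23, Σy = 59, Σxy = 218, Σx² = 181
Sxx = Σx² − (Σx)²/n = 181 − 132.25 = 48.75
Sxy = Σxy − (Σx)(Σy)/n = 218 − 339.25 = -121.25
b = Sxy/Sxx = -121.25/48.75 = -2.487179
a = ȳ − b·x̄ = 14.75 − (-2.487179)·5.75 = 29.051282
ŷ(8) = 29.051282 + (-2.487179)·8 = 9.153846
residual = y − ŷ = 9 − 9.153846 = -0.153846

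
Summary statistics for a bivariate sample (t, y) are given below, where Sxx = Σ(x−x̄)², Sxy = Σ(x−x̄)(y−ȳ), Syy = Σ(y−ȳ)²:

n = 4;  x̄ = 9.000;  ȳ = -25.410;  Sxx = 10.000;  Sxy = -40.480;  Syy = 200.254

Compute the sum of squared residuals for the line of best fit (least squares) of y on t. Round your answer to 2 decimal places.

b = Sxy/Sxx = -40.48/10 = -4.048
SSE = Syy − b·Sxy = 200.254 − (-4.048)·(-40.48) = 36.39096

36.39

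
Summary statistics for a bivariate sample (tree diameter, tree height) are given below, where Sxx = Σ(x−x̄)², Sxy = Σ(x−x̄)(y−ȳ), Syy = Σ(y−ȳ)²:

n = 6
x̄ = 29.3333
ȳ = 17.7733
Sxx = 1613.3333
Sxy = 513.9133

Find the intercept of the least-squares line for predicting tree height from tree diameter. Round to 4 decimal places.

8.4294

b = Sxy/Sxx = 513.9133/1613.3333 = 0.318541
a = ȳ − b·x̄ = 17.7733 − 0.318541·29.3333 = 8.429432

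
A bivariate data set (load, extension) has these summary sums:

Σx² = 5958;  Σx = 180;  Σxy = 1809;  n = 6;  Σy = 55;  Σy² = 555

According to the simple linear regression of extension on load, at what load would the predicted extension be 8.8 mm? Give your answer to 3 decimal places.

28.713

Sxx = Σx² − (Σx)²/n = 5958 − 5400 = 558
Sxy = Σxy − (Σx)(Σy)/n = 1809 − 1650 = 159
b = Sxy/Sxx = 159/558 = 0.284946
a = ȳ − b·x̄ = 9.166667 − 0.284946·30 = 0.618280
Set a + b·x = 8.8: x = (8.8 − 0.618280) / 0.284946 = 28.713208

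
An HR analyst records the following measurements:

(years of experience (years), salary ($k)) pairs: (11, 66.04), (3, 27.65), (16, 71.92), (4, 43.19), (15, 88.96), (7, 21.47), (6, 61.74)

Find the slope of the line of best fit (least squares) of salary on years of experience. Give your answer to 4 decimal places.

3.7683

n = 7, Σx = 62, Σy = 380.97, Σxy = 3988, Σx² = 712
Sxx = Σx² − (Σx)²/n = 712 − 549.142857 = 162.857143
Sxy = Σxy − (Σx)(Σy)/n = 3988 − 3374.305714 = 613.694286
b = Sxy/Sxx = 613.694286/162.857143 = 3.768298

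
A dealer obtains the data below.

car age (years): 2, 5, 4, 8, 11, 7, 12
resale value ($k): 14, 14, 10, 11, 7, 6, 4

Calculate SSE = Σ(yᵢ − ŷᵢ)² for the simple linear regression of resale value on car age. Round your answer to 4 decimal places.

32.2018

n = 7, Σx = 49, Σy = 66, Σxy = 393, Σx² = 423, Σy² = 714
Sxx = Σx² − (Σx)²/n = 423 − 343 = 80
Sxy = Σxy − (Σx)(Σy)/n = 393 − 462 = -69
Syy = Σy² − (Σy)²/n = 714 − 622.285714 = 91.714286
b = Sxy/Sxx = -69/80 = -0.8625
SSE = Syy − b·Sxy = 91.714286 − (-0.8625)·(-69) = 32.201786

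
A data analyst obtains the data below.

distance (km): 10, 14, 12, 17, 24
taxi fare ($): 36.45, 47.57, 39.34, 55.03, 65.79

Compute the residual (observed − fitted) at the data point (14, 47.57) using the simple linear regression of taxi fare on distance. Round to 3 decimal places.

1.748

n = 5, Σx = 77, Σy = 244.18, Σxy = 4017.03, Σx² = 1305
Sxx = Σx² − (Σx)²/n = 1305 − 1185.8 = 119.2
Sxy = Σxy − (Σx)(Σy)/n = 4017.03 − 3760.372 = 256.658
b = Sxy/Sxx = 256.658/119.2 = 2.153171
a = ȳ − b·x̄ = 48.836 − 2.153171·15.4 = 15.677164
ŷ(14) = 15.677164 + 2.153171·14 = 45.821560
residual = y − ŷ = 47.57 − 45.821560 = 1.748440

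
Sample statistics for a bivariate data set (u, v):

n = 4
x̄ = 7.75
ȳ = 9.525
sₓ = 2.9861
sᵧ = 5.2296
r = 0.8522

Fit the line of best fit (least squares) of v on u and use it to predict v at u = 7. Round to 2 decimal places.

8.41

b = r · sᵧ/sₓ = 0.8522 · 5.2296/2.9861 = 1.492470
a = ȳ − b·x̄ = 9.525 − 1.492470·7.75 = -2.041644
ŷ(7) = a + b·7 = -2.041644 + 1.492470·7 = 8.405647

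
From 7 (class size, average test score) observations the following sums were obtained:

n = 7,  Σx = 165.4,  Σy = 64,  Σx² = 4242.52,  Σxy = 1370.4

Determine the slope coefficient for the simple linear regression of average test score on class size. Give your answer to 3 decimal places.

Sxx = Σx² − (Σx)²/n = 4242.52 − 3908.165714 = 334.354286
Sxy = Σxy − (Σx)(Σy)/n = 1370.4 − 1512.228571 = -141.828571
b = Sxy/Sxx = -141.828571/334.354286 = -0.424186

-0.424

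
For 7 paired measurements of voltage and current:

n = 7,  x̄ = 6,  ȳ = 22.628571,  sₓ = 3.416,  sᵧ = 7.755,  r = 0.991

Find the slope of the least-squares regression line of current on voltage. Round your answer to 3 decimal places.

b = r · sᵧ/sₓ = 0.991 · 7.755/3.416 = 2.249767

2.250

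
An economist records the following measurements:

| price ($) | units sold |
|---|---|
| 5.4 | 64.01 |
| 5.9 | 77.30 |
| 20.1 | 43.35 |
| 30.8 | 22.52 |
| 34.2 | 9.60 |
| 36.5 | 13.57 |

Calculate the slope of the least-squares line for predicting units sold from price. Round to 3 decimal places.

n = 6, Σx = 132.9, Σy = 230.35, Σxy = 3190.3, Σx² = 3918.51
Sxx = Σx² − (Σx)²/n = 3918.51 − 2943.735 = 974.775
Sxy = Σxy − (Σx)(Σy)/n = 3190.3 − 5102.2525 = -1911.9525
b = Sxy/Sxx = -1911.9525/974.775 = -1.961430

-1.961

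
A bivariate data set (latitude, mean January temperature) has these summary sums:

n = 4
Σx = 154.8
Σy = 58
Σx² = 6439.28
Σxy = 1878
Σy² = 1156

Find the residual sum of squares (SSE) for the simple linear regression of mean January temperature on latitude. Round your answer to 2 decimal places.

Sxx = Σx² − (Σx)²/n = 6439.28 − 5990.76 = 448.52
Sxy = Σxy − (Σx)(Σy)/n = 1878 − 2244.6 = -366.6
Syy = Σy² − (Σy)²/n = 1156 − 841 = 315
b = Sxy/Sxx = -366.6/448.52 = -0.817355
SSE = Syy − b·Sxy = 315 − (-0.817355)·(-366.6) = 15.357710

15.36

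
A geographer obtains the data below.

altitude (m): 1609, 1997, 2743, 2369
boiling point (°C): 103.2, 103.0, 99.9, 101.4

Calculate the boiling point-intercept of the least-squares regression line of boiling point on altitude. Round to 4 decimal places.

n = 4, Σx = 8718, Σy = 407.5, Σxy = 885982.1, Σx² = 19713100
Sxx = Σx² − (Σx)²/n = 19713100 − 19000881 = 712219
Sxy = Σxy − (Σx)(Σy)/n = 885982.1 − 888146.25 = -2164.15
b = Sxy/Sxx = -2164.15/712219 = -0.003039
a = ȳ − b·x̄ = 101.875 − (-0.003039)·2179.5 = 108.497633

108.4976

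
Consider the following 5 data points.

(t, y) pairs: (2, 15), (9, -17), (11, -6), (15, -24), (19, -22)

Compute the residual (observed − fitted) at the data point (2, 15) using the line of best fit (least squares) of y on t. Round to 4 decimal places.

5.5801

n = 5, Σx = 56, Σy = -54, Σxy = -967, Σx² = 792
Sxx = Σx² − (Σx)²/n = 792 − 627.2 = 164.8
Sxy = Σxy − (Σx)(Σy)/n = -967 − (-604.8) = -362.2
b = Sxy/Sxx = -362.2/164.8 = -2.197816
a = ȳ − b·x̄ = -10.8 − (-2.197816)·11.2 = 13.815534
ŷ(2) = 13.815534 + (-2.197816)·2 = 9.419903
residual = y − ŷ = 15 − 9.419903 = 5.580097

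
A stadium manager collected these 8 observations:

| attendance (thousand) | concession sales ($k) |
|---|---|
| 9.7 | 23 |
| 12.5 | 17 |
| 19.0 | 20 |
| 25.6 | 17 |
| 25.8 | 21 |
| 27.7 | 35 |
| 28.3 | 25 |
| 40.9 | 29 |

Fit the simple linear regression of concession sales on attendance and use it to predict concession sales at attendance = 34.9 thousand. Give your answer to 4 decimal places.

n = 8, Σx = 189.5, Σy = 187, Σxy = 4655.7, Σx² = 5173.33
Sxx = Σx² − (Σx)²/n = 5173.33 − 4488.78125 = 684.54875
Sxy = Σxy − (Σx)(Σy)/n = 4655.7 − 4429.5625 = 226.1375
b = Sxy/Sxx = 226.1375/684.54875 = 0.330345
a = ȳ − b·x̄ = 23.375 − 0.330345·23.6875 = 15.549944
ŷ(34.9) = a + b·34.9 = 15.549944 + 0.330345·34.9 = 27.078997

27.0790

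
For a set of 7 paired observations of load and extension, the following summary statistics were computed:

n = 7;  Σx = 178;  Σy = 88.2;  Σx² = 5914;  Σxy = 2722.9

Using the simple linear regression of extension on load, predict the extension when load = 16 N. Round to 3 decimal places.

9.338

Sxx = Σx² − (Σx)²/n = 5914 − 4526.285714 = 1387.714286
Sxy = Σxy − (Σx)(Σy)/n = 2722.9 − 2242.8 = 480.1
b = Sxy/Sxx = 480.1/1387.714286 = 0.345965
a = ȳ − b·x̄ = 12.6 − 0.345965·25.428571 = 3.802615
ŷ(16) = a + b·16 = 3.802615 + 0.345965·16 = 9.338048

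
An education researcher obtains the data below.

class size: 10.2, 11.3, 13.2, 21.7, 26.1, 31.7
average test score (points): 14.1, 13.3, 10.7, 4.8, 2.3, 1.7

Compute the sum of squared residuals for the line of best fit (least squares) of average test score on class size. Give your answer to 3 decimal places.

n = 6, Σx = 114.2, Σy = 46.9, Σxy = 653.43, Σx² = 2562.96, Σy² = 521.41
Sxx = Σx² − (Σx)²/n = 2562.96 − 2173.606667 = 389.353333
Sxy = Σxy − (Σx)(Σy)/n = 653.43 − 892.663333 = -239.233333
Syy = Σy² − (Σy)²/n = 521.41 − 366.601667 = 154.808333
b = Sxy/Sxx = -239.233333/389.353333 = -0.614438
SSE = Syy − b·Sxy = 154.808333 − (-0.614438)·(-239.233333) = 7.814375

7.814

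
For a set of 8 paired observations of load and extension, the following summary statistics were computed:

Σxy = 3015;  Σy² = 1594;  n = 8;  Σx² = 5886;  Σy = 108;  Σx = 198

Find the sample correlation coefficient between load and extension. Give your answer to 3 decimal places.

0.934

Sxx = Σx² − (Σx)²/n = 5886 − 4900.5 = 985.5
Sxy = Σxy − (Σx)(Σy)/n = 3015 − 2673 = 342
Syy = Σy² − (Σy)²/n = 1594 − 1458 = 136
r = Sxy/√(Sxx·Syy) = 342/√(134028) = 342/366.098347 = 0.934175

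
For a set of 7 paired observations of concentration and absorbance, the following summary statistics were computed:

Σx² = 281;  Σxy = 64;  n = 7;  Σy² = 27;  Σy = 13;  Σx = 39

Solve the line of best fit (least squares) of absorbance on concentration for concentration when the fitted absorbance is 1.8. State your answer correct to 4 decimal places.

Sxx = Σx² − (Σx)²/n = 281 − 217.285714 = 63.714286
Sxy = Σxy − (Σx)(Σy)/n = 64 − 72.428571 = -8.428571
b = Sxy/Sxx = -8.428571/63.714286 = -0.132287
a = ȳ − b·x̄ = 1.857143 − (-0.132287)·5.571429 = 2.594170
Set a + b·x = 1.8: x = (1.8 − 2.594170) / (-0.132287) = 6.003390

6.0034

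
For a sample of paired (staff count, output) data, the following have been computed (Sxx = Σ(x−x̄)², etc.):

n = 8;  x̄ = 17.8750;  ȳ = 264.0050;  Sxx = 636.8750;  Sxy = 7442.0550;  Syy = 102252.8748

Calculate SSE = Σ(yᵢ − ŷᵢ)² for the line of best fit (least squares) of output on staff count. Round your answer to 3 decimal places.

b = Sxy/Sxx = 7442.055/636.875 = 11.685268
SSE = Syy − b·Sxy = 102252.8748 − 11.685268·7442.055 = 15290.468326

15290.468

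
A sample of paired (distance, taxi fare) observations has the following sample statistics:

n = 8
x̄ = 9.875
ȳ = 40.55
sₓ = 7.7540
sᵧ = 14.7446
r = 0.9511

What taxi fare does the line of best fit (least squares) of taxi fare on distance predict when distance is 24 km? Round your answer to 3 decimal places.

b = r · sᵧ/sₓ = 0.9511 · 14.7446/7.754 = 1.808562
a = ȳ − b·x̄ = 40.55 − 1.808562·9.875 = 22.690451
ŷ(24) = a + b·24 = 22.690451 + 1.808562·24 = 66.095937

66.096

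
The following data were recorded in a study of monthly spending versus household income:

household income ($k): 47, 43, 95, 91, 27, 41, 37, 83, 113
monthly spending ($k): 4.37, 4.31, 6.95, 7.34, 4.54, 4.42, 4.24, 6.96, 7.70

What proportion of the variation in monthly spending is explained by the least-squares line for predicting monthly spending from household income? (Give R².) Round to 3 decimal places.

0.934

n = 9, Σx = 577, Σy = 50.83, Σxy = 3627.37, Σx² = 44801, Σy² = 305.7083
Sxx = Σx² − (Σx)²/n = 44801 − 36992.111111 = 7808.888889
Sxy = Σxy − (Σx)(Σy)/n = 3627.37 − 3258.767778 = 368.602222
Syy = Σy² − (Σy)²/n = 305.7083 − 287.076544 = 18.631756
R² = Sxy²/(Sxx·Syy) = (368.602222)²/(7808.888889·18.631756) = 0.933841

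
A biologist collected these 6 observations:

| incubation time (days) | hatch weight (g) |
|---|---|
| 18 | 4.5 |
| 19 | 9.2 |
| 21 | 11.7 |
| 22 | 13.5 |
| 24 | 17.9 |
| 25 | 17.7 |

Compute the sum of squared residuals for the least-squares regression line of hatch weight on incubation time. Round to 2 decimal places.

n = 6, Σx = 129, Σy = 74.5, Σxy = 1670.6, Σx² = 2811, Σy² = 1057.73
Sxx = Σx² − (Σx)²/n = 2811 − 2773.5 = 37.5
Sxy = Σxy − (Σx)(Σy)/n = 1670.6 − 1601.75 = 68.85
Syy = Σy² − (Σy)²/n = 1057.73 − 925.041667 = 132.688333
b = Sxy/Sxx = 68.85/37.5 = 1.836
SSE = Syy − b·Sxy = 132.688333 − 1.836·68.85 = 6.279733

6.28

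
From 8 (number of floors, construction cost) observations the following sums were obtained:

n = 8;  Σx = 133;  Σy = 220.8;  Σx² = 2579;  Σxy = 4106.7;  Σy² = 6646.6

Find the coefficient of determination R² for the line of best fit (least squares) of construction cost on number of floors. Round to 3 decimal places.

0.935

Sxx = Σx² − (Σx)²/n = 2579 − 2211.125 = 367.875
Sxy = Σxy − (Σx)(Σy)/n = 4106.7 − 3670.8 = 435.9
Syy = Σy² − (Σy)²/n = 6646.6 − 6094.08 = 552.52
R² = Sxy²/(Sxx·Syy) = (435.9)²/(367.875·552.52) = 0.934815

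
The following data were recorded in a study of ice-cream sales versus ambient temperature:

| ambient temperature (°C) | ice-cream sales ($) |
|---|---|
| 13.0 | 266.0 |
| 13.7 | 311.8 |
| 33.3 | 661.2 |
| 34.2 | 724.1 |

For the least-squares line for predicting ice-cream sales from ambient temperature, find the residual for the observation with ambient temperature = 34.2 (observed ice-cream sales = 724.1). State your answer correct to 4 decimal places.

n = 4, Σx = 94.2, Σy = 1963.1, Σxy = 54511.84, Σx² = 2635.22
Sxx = Σx² − (Σx)²/n = 2635.22 − 2218.41 = 416.81
Sxy = Σxy − (Σx)(Σy)/n = 54511.84 − 46231.005 = 8280.835
b = Sxy/Sxx = 8280.835/416.81 = 19.867170
a = ȳ − b·x̄ = 490.775 − 19.867170·23.55 = 22.903154
ŷ(34.2) = 22.903154 + 19.867170·34.2 = 702.360357
residual = y − ŷ = 724.1 − 702.360357 = 21.739643

21.7396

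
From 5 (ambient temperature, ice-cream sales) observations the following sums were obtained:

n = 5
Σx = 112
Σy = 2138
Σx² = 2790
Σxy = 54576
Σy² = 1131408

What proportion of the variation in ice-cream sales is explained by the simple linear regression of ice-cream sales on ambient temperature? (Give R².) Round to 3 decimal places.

Sxx = Σx² − (Σx)²/n = 2790 − 2508.8 = 281.2
Sxy = Σxy − (Σx)(Σy)/n = 54576 − 47891.2 = 6684.8
Syy = Σy² − (Σy)²/n = 1131408 − 914208.8 = 217199.2
R² = Sxy²/(Sxx·Syy) = (6684.8)²/(281.2·217199.2) = 0.731650

0.732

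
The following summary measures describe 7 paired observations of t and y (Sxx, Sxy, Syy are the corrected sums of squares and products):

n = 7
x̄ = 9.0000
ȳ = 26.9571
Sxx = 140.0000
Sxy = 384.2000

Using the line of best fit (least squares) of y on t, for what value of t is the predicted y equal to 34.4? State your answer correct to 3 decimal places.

11.712

b = Sxy/Sxx = 384.2/140 = 2.744286
a = ȳ − b·x̄ = 26.9571 − 2.744286·9 = 2.258529
Set a + b·x = 34.4: x = (34.4 − 2.258529) / 2.744286 = 11.712145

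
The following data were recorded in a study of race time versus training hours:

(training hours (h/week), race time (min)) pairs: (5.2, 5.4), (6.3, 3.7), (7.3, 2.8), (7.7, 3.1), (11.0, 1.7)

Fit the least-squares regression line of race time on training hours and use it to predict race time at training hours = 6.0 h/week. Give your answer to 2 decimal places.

4.19

n = 5, Σx = 37.5, Σy = 16.7, Σxy = 114.4, Σx² = 300.31
Sxx = Σx² − (Σx)²/n = 300.31 − 281.25 = 19.06
Sxy = Σxy − (Σx)(Σy)/n = 114.4 − 125.25 = -10.85
b = Sxy/Sxx = -10.85/19.06 = -0.569255
a = ȳ − b·x̄ = 3.34 − (-0.569255)·7.5 = 7.609412
ŷ(6.0) = a + b·6.0 = 7.609412 + (-0.569255)·6 = 4.193882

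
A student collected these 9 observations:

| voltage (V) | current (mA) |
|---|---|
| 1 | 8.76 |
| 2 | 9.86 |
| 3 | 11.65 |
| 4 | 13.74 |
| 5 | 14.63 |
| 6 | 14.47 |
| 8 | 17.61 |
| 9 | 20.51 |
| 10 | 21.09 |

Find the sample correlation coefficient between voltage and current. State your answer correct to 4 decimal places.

0.9885

n = 9, Σx = 48, Σy = 132.32, Σxy = 814.73, Σx² = 336, Σy² = 2097.4454
Sxx = Σx² − (Σx)²/n = 336 − 256 = 80
Sxy = Σxy − (Σx)(Σy)/n = 814.73 − 705.706667 = 109.023333
Syy = Σy² − (Σy)²/n = 2097.4454 − 1945.398044 = 152.047356
r = Sxy/√(Sxx·Syy) = 109.023333/√(12163.788444) = 109.023333/110.289566 = 0.988519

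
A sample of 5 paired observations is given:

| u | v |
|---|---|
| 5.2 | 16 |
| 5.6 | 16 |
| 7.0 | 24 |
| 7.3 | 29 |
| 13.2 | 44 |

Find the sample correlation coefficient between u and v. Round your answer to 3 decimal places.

n = 5, Σx = 38.3, Σy = 129, Σxy = 1133.3, Σx² = 334.93, Σy² = 3865
Sxx = Σx² − (Σx)²/n = 334.93 − 293.378 = 41.552
Sxy = Σxy − (Σx)(Σy)/n = 1133.3 − 988.14 = 145.16
Syy = Σy² − (Σy)²/n = 3865 − 3328.2 = 536.8
r = Sxy/√(Sxx·Syy) = 145.16/√(22305.1136) = 145.16/149.348966 = 0.971952

0.972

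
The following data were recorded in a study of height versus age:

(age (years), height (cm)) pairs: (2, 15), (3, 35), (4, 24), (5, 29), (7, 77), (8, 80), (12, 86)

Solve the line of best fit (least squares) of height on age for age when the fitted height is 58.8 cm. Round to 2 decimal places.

n = 7, Σx = 41, Σy = 346, Σxy = 2587, Σx² = 311
Sxx = Σx² − (Σx)²/n = 311 − 240.142857 = 70.857143
Sxy = Σxy − (Σx)(Σy)/n = 2587 − 2026.571429 = 560.428571
b = Sxy/Sxx = 560.428571/70.857143 = 7.909274
a = ȳ − b·x̄ = 49.428571 − 7.909274·5.857143 = 3.102823
Set a + b·x = 58.8: x = (58.8 − 3.102823) / 7.909274 = 7.042009

7.04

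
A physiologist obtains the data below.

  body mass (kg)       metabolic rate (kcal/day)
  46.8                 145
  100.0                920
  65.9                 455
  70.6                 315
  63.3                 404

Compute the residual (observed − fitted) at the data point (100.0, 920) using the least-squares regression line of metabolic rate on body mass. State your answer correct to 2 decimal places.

34.42

n = 5, Σx = 346.6, Σy = 2239, Σxy = 176582.7, Σx² = 25524.3
Sxx = Σx² − (Σx)²/n = 25524.3 − 24026.312 = 1497.988
Sxy = Σxy − (Σx)(Σy)/n = 176582.7 − 155207.48 = 21375.22
b = Sxy/Sxx = 21375.22/1497.988 = 14.269287
a = ȳ − b·x̄ = 447.8 − 14.269287·69.32 = -541.346943
ŷ(100.0) = -541.346943 + 14.269287·100 = 885.581711
residual = y − ŷ = 920 − 885.581711 = 34.418289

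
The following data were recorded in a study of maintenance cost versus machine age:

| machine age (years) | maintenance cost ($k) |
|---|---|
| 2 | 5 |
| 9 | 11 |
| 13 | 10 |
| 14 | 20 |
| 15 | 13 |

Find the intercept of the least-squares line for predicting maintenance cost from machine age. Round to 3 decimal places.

n = 5, Σx = 53, Σy = 59, Σxy = 714, Σx² = 675
Sxx = Σx² − (Σx)²/n = 675 − 561.8 = 113.2
Sxy = Σxy − (Σx)(Σy)/n = 714 − 625.4 = 88.6
b = Sxy/Sxx = 88.6/113.2 = 0.782686
a = ȳ − b·x̄ = 11.8 − 0.782686·10.6 = 3.503534

3.504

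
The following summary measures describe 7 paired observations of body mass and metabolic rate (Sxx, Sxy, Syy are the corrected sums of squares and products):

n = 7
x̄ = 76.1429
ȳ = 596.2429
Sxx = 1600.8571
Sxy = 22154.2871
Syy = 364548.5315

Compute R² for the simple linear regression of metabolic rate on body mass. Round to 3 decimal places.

R² = Sxy²/(Sxx·Syy) = (22154.2871)²/(1600.8571·364548.5315) = 0.841023

0.841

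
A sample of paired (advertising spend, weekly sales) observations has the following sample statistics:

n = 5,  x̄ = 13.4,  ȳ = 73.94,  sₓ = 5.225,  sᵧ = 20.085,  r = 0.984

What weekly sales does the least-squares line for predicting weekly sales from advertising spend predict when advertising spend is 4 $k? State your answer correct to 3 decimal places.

38.384

b = r · sᵧ/sₓ = 0.984 · 20.085/5.225 = 3.782515
a = ȳ − b·x̄ = 73.94 − 3.782515·13.4 = 23.254301
ŷ(4) = a + b·4 = 23.254301 + 3.782515·4 = 38.384361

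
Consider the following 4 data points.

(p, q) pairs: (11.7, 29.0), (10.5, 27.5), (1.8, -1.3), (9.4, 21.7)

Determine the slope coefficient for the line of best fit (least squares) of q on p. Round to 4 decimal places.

3.1341

n = 4, Σx = 33.4, Σy = 76.9, Σxy = 829.69, Σx² = 338.74
Sxx = Σx² − (Σx)²/n = 338.74 − 278.89 = 59.85
Sxy = Σxy − (Σx)(Σy)/n = 829.69 − 642.115 = 187.575
b = Sxy/Sxx = 187.575/59.85 = 3.134085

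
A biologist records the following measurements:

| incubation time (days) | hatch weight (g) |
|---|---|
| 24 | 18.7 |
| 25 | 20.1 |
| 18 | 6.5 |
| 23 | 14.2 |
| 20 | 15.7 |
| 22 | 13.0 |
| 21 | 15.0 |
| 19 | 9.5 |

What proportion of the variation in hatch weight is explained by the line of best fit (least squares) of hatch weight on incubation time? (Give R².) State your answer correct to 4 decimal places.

n = 8, Σx = 172, Σy = 112.7, Σxy = 2490.4, Σx² = 3740, Σy² = 1728.33
Sxx = Σx² − (Σx)²/n = 3740 − 3698 = 42
Sxy = Σxy − (Σx)(Σy)/n = 2490.4 − 2423.05 = 67.35
Syy = Σy² − (Σy)²/n = 1728.33 − 1587.66125 = 140.66875
R² = Sxy²/(Sxx·Syy) = (67.35)²/(42·140.66875) = 0.767765

0.7678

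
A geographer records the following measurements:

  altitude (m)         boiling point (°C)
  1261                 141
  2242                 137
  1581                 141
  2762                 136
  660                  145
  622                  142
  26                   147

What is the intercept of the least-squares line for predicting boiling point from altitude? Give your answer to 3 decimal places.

n = 7, Σx = 9154, Σy = 989, Σxy = 1271354, Σx² = 17568050
Sxx = Σx² − (Σx)²/n = 17568050 − 11970816.571429 = 5597233.428571
Sxy = Σxy − (Σx)(Σy)/n = 1271354 − 1293329.428571 = -21975.428571
b = Sxy/Sxx = -21975.428571/5597233.428571 = -0.003926
a = ȳ − b·x̄ = 141.285714 − (-0.003926)·1307.714286 = 146.419962

146.420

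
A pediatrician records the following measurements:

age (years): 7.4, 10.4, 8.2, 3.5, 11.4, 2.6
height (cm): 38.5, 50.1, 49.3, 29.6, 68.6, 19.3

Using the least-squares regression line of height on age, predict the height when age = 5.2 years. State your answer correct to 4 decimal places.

33.1014

n = 6, Σx = 43.5, Σy = 255.4, Σxy = 2146.02, Σx² = 379.13
Sxx = Σx² − (Σx)²/n = 379.13 − 315.375 = 63.755
Sxy = Σxy − (Σx)(Σy)/n = 2146.02 − 1851.65 = 294.37
b = Sxy/Sxx = 294.37/63.755 = 4.617206
a = ȳ − b·x̄ = 42.566667 − 4.617206·7.25 = 9.091920
ŷ(5.2) = a + b·5.2 = 9.091920 + 4.617206·5.2 = 33.101393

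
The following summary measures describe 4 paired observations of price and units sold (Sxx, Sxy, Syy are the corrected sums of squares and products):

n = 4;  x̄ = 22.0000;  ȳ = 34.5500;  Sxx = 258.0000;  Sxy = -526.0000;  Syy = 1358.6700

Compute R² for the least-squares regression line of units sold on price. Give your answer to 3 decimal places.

R² = Sxy²/(Sxx·Syy) = (-526)²/(258·1358.67) = 0.789292

0.789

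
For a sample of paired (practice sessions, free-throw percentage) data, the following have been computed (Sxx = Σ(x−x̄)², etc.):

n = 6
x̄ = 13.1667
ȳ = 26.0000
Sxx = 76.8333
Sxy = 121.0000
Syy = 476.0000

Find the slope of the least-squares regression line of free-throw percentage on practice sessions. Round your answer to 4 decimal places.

b = Sxy/Sxx = 121/76.8333 = 1.574838

1.5748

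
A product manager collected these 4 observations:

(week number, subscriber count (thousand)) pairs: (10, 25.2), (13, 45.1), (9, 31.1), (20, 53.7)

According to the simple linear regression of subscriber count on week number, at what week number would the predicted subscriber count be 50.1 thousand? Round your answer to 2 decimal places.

17.76

n = 4, Σx = 52, Σy = 155.1, Σxy = 2192.2, Σx² = 750
Sxx = Σx² − (Σx)²/n = 750 − 676 = 74
Sxy = Σxy − (Σx)(Σy)/n = 2192.2 − 2016.3 = 175.9
b = Sxy/Sxx = 175.9/74 = 2.377027
a = ȳ − b·x̄ = 38.775 − 2.377027·13 = 7.873649
Set a + b·x = 50.1: x = (50.1 − 7.873649) / 2.377027 = 17.764355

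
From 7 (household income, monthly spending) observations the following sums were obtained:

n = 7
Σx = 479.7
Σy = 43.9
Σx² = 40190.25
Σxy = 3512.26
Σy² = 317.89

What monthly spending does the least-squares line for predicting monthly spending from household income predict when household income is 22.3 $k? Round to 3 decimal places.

Sxx = Σx² − (Σx)²/n = 40190.25 − 32873.155714 = 7317.094286
Sxy = Σxy − (Σx)(Σy)/n = 3512.26 − 3008.404286 = 503.855714
b = Sxy/Sxx = 503.855714/7317.094286 = 0.068860
a = ȳ − b·x̄ = 6.271429 − 0.068860·68.528571 = 1.552546
ŷ(22.3) = a + b·22.3 = 1.552546 + 0.068860·22.3 = 3.088125

3.088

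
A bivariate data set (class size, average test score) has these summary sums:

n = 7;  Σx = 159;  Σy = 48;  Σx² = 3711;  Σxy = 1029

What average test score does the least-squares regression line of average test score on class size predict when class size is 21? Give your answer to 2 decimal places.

Sxx = Σx² − (Σx)²/n = 3711 − 3611.571429 = 99.428571
Sxy = Σxy − (Σx)(Σy)/n = 1029 − 1090.285714 = -61.285714
b = Sxy/Sxx = -61.285714/99.428571 = -0.616379
a = ȳ − b·x̄ = 6.857143 − (-0.616379)·22.714286 = 20.857759
ŷ(21) = a + b·21 = 20.857759 + (-0.616379)·21 = 7.913793

7.91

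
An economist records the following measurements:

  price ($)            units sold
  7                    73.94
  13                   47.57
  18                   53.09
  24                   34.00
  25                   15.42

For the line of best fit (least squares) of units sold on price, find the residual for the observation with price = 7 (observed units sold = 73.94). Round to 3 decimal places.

1.691

n = 5, Σx = 87, Σy = 224.02, Σxy = 3293.11, Σx² = 1743
Sxx = Σx² − (Σx)²/n = 1743 − 1513.8 = 229.2
Sxy = Σxy − (Σx)(Σy)/n = 3293.11 − 3897.948 = -604.838
b = Sxy/Sxx = -604.838/229.2 = -2.638909
a = ȳ − b·x̄ = 44.804 − (-2.638909)·17.4 = 90.721021
ŷ(7) = 90.721021 + (-2.638909)·7 = 72.248656
residual = y − ŷ = 73.94 − 72.248656 = 1.691344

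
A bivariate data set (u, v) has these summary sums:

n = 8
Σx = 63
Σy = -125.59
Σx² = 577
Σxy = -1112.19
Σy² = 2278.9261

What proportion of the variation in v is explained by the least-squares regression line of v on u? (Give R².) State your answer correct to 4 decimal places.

Sxx = Σx² − (Σx)²/n = 577 − 496.125 = 80.875
Sxy = Σxy − (Σx)(Σy)/n = -1112.19 − (-989.02125) = -123.16875
Syy = Σy² − (Σy)²/n = 2278.9261 − 1971.606012 = 307.320087
R² = Sxy²/(Sxx·Syy) = (-123.16875)²/(80.875·307.320087) = 0.610374

0.6104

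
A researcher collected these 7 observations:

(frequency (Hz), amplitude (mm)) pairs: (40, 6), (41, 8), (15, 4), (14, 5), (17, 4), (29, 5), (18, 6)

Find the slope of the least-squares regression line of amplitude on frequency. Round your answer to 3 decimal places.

n = 7, Σx = 174, Σy = 38, Σxy = 1019, Σx² = 5156
Sxx = Σx² − (Σx)²/n = 5156 − 4325.142857 = 830.857143
Sxy = Σxy − (Σx)(Σy)/n = 1019 − 944.571429 = 74.428571
b = Sxy/Sxx = 74.428571/830.857143 = 0.089580

0.090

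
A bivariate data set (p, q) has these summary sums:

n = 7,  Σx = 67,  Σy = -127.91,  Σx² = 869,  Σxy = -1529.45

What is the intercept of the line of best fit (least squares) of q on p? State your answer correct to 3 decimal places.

-5.446

Sxx = Σx² − (Σx)²/n = 869 − 641.285714 = 227.714286
Sxy = Σxy − (Σx)(Σy)/n = -1529.45 − (-1224.281429) = -305.168571
b = Sxy/Sxx = -305.168571/227.714286 = -1.340138
a = ȳ − b·x̄ = -18.272857 − (-1.340138)·9.571429 = -5.445822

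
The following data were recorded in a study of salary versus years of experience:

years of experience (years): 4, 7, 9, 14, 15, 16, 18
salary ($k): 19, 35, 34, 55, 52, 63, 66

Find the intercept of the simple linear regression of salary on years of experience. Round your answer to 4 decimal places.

7.6044

n = 7, Σx = 83, Σy = 324, Σxy = 4373, Σx² = 1147
Sxx = Σx² − (Σx)²/n = 1147 − 984.142857 = 162.857143
Sxy = Σxy − (Σx)(Σy)/n = 4373 − 3841.714286 = 531.285714
b = Sxy/Sxx = 531.285714/162.857143 = 3.262281
a = ȳ − b·x̄ = 46.285714 − 3.262281·11.857143 = 7.604386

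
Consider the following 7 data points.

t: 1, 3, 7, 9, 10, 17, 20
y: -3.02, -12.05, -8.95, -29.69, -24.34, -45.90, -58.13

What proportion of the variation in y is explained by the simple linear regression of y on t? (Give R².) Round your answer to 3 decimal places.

n = 7, Σx = 67, Σy = -182.08, Σxy = -2555.33, Σx² = 929, Σy² = 7194.264
Sxx = Σx² − (Σx)²/n = 929 − 641.285714 = 287.714286
Sxy = Σxy − (Σx)(Σy)/n = -2555.33 − (-1742.765714) = -812.564286
Syy = Σy² − (Σy)²/n = 7194.264 − 4736.160914 = 2458.103086
R² = Sxy²/(Sxx·Syy) = (-812.564286)²/(287.714286·2458.103086) = 0.933585

0.934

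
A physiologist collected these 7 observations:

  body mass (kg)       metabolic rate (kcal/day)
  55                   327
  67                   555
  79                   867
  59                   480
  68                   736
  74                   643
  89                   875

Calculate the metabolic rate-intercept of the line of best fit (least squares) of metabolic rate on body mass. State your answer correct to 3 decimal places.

n = 7, Σx = 491, Σy = 4483, Σxy = 327488, Σx² = 35257
Sxx = Σx² − (Σx)²/n = 35257 − 34440.142857 = 816.857143
Sxy = Σxy − (Σx)(Σy)/n = 327488 − 314450.428571 = 13037.571429
b = Sxy/Sxx = 13037.571429/816.857143 = 15.960651
a = ȳ − b·x̄ = 640.428571 − 15.960651·70.142857 = -479.097062

-479.097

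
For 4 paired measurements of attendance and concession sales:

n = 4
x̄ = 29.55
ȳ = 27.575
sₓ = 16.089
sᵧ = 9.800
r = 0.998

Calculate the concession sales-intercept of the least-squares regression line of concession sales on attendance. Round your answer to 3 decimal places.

9.612

b = r · sᵧ/sₓ = 0.998 · 9.8/16.089 = 0.607894
a = ȳ − b·x̄ = 27.575 − 0.607894·29.55 = 9.611744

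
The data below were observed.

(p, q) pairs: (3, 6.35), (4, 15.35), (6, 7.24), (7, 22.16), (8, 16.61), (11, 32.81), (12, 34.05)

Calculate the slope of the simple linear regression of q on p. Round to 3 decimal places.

2.980

n = 7, Σx = 51, Σy = 134.57, Σxy = 1181.4, Σx² = 439
Sxx = Σx² − (Σx)²/n = 439 − 371.571429 = 67.428571
Sxy = Σxy − (Σx)(Σy)/n = 1181.4 − 980.438571 = 200.961429
b = Sxy/Sxx = 200.961429/67.428571 = 2.980360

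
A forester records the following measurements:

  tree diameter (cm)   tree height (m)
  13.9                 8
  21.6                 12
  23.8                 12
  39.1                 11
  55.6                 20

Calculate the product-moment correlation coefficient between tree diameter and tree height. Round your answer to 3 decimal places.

n = 5, Σx = 154, Σy = 63, Σxy = 2198.1, Σx² = 5846.38, Σy² = 873
Sxx = Σx² − (Σx)²/n = 5846.38 − 4743.2 = 1103.18
Sxy = Σxy − (Σx)(Σy)/n = 2198.1 − 1940.4 = 257.7
Syy = Σy² − (Σy)²/n = 873 − 793.8 = 79.2
r = Sxy/√(Sxx·Syy) = 257.7/√(87371.856) = 257.7/295.587307 = 0.871824

0.872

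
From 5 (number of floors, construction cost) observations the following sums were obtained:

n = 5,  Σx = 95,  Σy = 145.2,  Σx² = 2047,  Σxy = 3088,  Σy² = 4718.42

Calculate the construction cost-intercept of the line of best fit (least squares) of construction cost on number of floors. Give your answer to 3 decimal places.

Sxx = Σx² − (Σx)²/n = 2047 − 1805 = 242
Sxy = Σxy − (Σx)(Σy)/n = 3088 − 2758.8 = 329.2
b = Sxy/Sxx = 329.2/242 = 1.360331
a = ȳ − b·x̄ = 29.04 − 1.360331·19 = 3.193719

3.194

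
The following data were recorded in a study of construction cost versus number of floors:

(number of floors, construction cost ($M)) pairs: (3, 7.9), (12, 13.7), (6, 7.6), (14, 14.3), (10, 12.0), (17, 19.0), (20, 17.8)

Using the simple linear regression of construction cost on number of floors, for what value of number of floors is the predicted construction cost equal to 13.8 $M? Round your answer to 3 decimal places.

n = 7, Σx = 82, Σy = 92.3, Σxy = 1232.9, Σx² = 1174
Sxx = Σx² − (Σx)²/n = 1174 − 960.571429 = 213.428571
Sxy = Σxy − (Σx)(Σy)/n = 1232.9 − 1081.228571 = 151.671429
b = Sxy/Sxx = 151.671429/213.428571 = 0.710643
a = ȳ − b·x̄ = 13.185714 − 0.710643·11.714286 = 4.861044
Set a + b·x = 13.8: x = (13.8 − 4.861044) / 0.710643 = 12.578695

12.579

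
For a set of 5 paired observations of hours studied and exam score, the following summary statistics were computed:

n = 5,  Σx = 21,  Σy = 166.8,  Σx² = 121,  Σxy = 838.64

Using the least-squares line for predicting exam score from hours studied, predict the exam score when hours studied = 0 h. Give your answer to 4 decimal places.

15.6790

Sxx = Σx² − (Σx)²/n = 121 − 88.2 = 32.8
Sxy = Σxy − (Σx)(Σy)/n = 838.64 − 700.56 = 138.08
b = Sxy/Sxx = 138.08/32.8 = 4.209756
a = ȳ − b·x̄ = 33.36 − 4.209756·4.2 = 15.679024
ŷ(0) = a + b·0 = 15.679024 + 4.209756·0 = 15.679024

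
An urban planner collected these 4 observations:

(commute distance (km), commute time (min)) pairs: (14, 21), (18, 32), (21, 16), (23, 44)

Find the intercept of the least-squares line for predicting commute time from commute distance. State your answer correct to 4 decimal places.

n = 4, Σx = 76, Σy = 113, Σxy = 2218, Σx² = 1490
Sxx = Σx² − (Σx)²/n = 1490 − 1444 = 46
Sxy = Σxy − (Σx)(Σy)/n = 2218 − 2147 = 71
b = Sxy/Sxx = 71/46 = 1.543478
a = ȳ − b·x̄ = 28.25 − 1.543478·19 = -1.076087

-1.0761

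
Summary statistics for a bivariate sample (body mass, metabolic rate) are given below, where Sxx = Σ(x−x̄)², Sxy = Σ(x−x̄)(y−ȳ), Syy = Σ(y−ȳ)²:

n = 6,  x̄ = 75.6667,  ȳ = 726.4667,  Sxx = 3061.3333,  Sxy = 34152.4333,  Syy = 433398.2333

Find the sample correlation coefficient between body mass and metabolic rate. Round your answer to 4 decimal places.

0.9376

r = Sxy/√(Sxx·Syy) = 34152.4333/√(1326776443.762459) = 34152.4333/36424.942605 = 0.937611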